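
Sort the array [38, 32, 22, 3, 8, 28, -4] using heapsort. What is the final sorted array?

Build heap: [38, 32, 28, 3, 8, 22, -4]
Extract 38: [32, 8, 28, 3, -4, 22, 38]
Extract 32: [28, 8, 22, 3, -4, 32, 38]
Extract 28: [22, 8, -4, 3, 28, 32, 38]
Extract 22: [8, 3, -4, 22, 28, 32, 38]
Extract 8: [3, -4, 8, 22, 28, 32, 38]
Extract 3: [-4, 3, 8, 22, 28, 32, 38]


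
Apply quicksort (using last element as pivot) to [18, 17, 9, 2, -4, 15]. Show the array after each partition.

Partition 1: pivot=15 at index 3 -> [9, 2, -4, 15, 18, 17]
Partition 2: pivot=-4 at index 0 -> [-4, 2, 9, 15, 18, 17]
Partition 3: pivot=9 at index 2 -> [-4, 2, 9, 15, 18, 17]
Partition 4: pivot=17 at index 4 -> [-4, 2, 9, 15, 17, 18]


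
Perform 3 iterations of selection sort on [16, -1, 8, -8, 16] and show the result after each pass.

Pass 1: Select minimum -8 at index 3, swap -> [-8, -1, 8, 16, 16]
Pass 2: Select minimum -1 at index 1, swap -> [-8, -1, 8, 16, 16]
Pass 3: Select minimum 8 at index 2, swap -> [-8, -1, 8, 16, 16]


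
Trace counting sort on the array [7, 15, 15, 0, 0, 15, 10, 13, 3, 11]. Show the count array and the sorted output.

Count array: [2, 0, 0, 1, 0, 0, 0, 1, 0, 0, 1, 1, 0, 1, 0, 3]
(count[i] = number of elements equal to i)
Cumulative count: [2, 2, 2, 3, 3, 3, 3, 4, 4, 4, 5, 6, 6, 7, 7, 10]
Sorted: [0, 0, 3, 7, 10, 11, 13, 15, 15, 15]


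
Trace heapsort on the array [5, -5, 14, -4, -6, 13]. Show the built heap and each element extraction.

Build heap: [14, -4, 13, -5, -6, 5]
Extract 14: [13, -4, 5, -5, -6, 14]
Extract 13: [5, -4, -6, -5, 13, 14]
Extract 5: [-4, -5, -6, 5, 13, 14]
Extract -4: [-5, -6, -4, 5, 13, 14]
Extract -5: [-6, -5, -4, 5, 13, 14]


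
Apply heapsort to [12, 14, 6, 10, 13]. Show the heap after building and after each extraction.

Build heap: [14, 13, 6, 10, 12]
Extract 14: [13, 12, 6, 10, 14]
Extract 13: [12, 10, 6, 13, 14]
Extract 12: [10, 6, 12, 13, 14]
Extract 10: [6, 10, 12, 13, 14]


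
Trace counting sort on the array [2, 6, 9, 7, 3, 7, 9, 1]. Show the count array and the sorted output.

Count array: [0, 1, 1, 1, 0, 0, 1, 2, 0, 2]
(count[i] = number of elements equal to i)
Cumulative count: [0, 1, 2, 3, 3, 3, 4, 6, 6, 8]
Sorted: [1, 2, 3, 6, 7, 7, 9, 9]


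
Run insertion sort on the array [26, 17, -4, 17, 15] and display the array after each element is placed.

First element 26 is already 'sorted'
Insert 17: shifted 1 elements -> [17, 26, -4, 17, 15]
Insert -4: shifted 2 elements -> [-4, 17, 26, 17, 15]
Insert 17: shifted 1 elements -> [-4, 17, 17, 26, 15]
Insert 15: shifted 3 elements -> [-4, 15, 17, 17, 26]


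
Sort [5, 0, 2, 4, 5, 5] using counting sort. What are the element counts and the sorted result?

Count array: [1, 0, 1, 0, 1, 3]
(count[i] = number of elements equal to i)
Cumulative count: [1, 1, 2, 2, 3, 6]
Sorted: [0, 2, 4, 5, 5, 5]


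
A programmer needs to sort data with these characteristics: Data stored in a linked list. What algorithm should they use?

Best choice: Merge sort
Reason: Merge sort doesn't require random access; can be done in O(1) extra space for linked lists


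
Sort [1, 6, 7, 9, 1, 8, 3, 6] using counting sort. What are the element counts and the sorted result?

Count array: [0, 2, 0, 1, 0, 0, 2, 1, 1, 1]
(count[i] = number of elements equal to i)
Cumulative count: [0, 2, 2, 3, 3, 3, 5, 6, 7, 8]
Sorted: [1, 1, 3, 6, 6, 7, 8, 9]


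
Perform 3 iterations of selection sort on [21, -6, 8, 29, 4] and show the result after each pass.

Pass 1: Select minimum -6 at index 1, swap -> [-6, 21, 8, 29, 4]
Pass 2: Select minimum 4 at index 4, swap -> [-6, 4, 8, 29, 21]
Pass 3: Select minimum 8 at index 2, swap -> [-6, 4, 8, 29, 21]


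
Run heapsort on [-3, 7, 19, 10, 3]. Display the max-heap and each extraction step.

Build heap: [19, 10, -3, 7, 3]
Extract 19: [10, 7, -3, 3, 19]
Extract 10: [7, 3, -3, 10, 19]
Extract 7: [3, -3, 7, 10, 19]
Extract 3: [-3, 3, 7, 10, 19]


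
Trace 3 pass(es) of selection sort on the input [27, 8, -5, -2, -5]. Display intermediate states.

Pass 1: Select minimum -5 at index 2, swap -> [-5, 8, 27, -2, -5]
Pass 2: Select minimum -5 at index 4, swap -> [-5, -5, 27, -2, 8]
Pass 3: Select minimum -2 at index 3, swap -> [-5, -5, -2, 27, 8]


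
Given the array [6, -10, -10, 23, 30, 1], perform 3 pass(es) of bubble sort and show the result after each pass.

After pass 1: [-10, -10, 6, 23, 1, 30] (3 swaps)
After pass 2: [-10, -10, 6, 1, 23, 30] (1 swaps)
After pass 3: [-10, -10, 1, 6, 23, 30] (1 swaps)
Total swaps: 5


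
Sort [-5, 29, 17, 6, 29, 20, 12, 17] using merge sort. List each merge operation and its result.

Divide and conquer:
  Merge [-5] + [29] -> [-5, 29]
  Merge [17] + [6] -> [6, 17]
  Merge [-5, 29] + [6, 17] -> [-5, 6, 17, 29]
  Merge [29] + [20] -> [20, 29]
  Merge [12] + [17] -> [12, 17]
  Merge [20, 29] + [12, 17] -> [12, 17, 20, 29]
  Merge [-5, 6, 17, 29] + [12, 17, 20, 29] -> [-5, 6, 12, 17, 17, 20, 29, 29]


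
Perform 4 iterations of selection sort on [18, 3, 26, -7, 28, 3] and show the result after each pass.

Pass 1: Select minimum -7 at index 3, swap -> [-7, 3, 26, 18, 28, 3]
Pass 2: Select minimum 3 at index 1, swap -> [-7, 3, 26, 18, 28, 3]
Pass 3: Select minimum 3 at index 5, swap -> [-7, 3, 3, 18, 28, 26]
Pass 4: Select minimum 18 at index 3, swap -> [-7, 3, 3, 18, 28, 26]


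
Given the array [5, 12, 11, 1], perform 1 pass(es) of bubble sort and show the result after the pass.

After pass 1: [5, 11, 1, 12] (2 swaps)
Total swaps: 2


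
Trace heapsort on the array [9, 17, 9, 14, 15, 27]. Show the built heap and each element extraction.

Build heap: [27, 17, 9, 14, 15, 9]
Extract 27: [17, 15, 9, 14, 9, 27]
Extract 17: [15, 14, 9, 9, 17, 27]
Extract 15: [14, 9, 9, 15, 17, 27]
Extract 14: [9, 9, 14, 15, 17, 27]
Extract 9: [9, 9, 14, 15, 17, 27]


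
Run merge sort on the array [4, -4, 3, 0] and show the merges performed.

Divide and conquer:
  Merge [4] + [-4] -> [-4, 4]
  Merge [3] + [0] -> [0, 3]
  Merge [-4, 4] + [0, 3] -> [-4, 0, 3, 4]


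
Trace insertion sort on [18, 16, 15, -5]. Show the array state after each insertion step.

First element 18 is already 'sorted'
Insert 16: shifted 1 elements -> [16, 18, 15, -5]
Insert 15: shifted 2 elements -> [15, 16, 18, -5]
Insert -5: shifted 3 elements -> [-5, 15, 16, 18]


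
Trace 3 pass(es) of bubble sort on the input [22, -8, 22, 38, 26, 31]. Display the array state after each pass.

After pass 1: [-8, 22, 22, 26, 31, 38] (3 swaps)
After pass 2: [-8, 22, 22, 26, 31, 38] (0 swaps)
After pass 3: [-8, 22, 22, 26, 31, 38] (0 swaps)
Total swaps: 3


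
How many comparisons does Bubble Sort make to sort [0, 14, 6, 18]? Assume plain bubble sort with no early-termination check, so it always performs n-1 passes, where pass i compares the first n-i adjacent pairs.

Pass 1: compare adjacent pairs (0,1)..(2,3) = 3 comparison(s), 1 swap(s) -> [0, 6, 14, 18]
Pass 2: compare adjacent pairs (0,1)..(1,2) = 2 comparison(s), 0 swap(s) -> [0, 6, 14, 18]
Pass 3: compare adjacent pairs (0,1)..(0,1) = 1 comparison(s), 0 swap(s) -> [0, 6, 14, 18]
Total comparisons: 3 + 2 + 1 = 6


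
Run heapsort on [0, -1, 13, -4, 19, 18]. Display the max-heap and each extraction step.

Build heap: [19, 0, 18, -4, -1, 13]
Extract 19: [18, 0, 13, -4, -1, 19]
Extract 18: [13, 0, -1, -4, 18, 19]
Extract 13: [0, -4, -1, 13, 18, 19]
Extract 0: [-1, -4, 0, 13, 18, 19]
Extract -1: [-4, -1, 0, 13, 18, 19]


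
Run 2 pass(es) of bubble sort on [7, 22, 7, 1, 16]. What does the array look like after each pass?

After pass 1: [7, 7, 1, 16, 22] (3 swaps)
After pass 2: [7, 1, 7, 16, 22] (1 swaps)
Total swaps: 4


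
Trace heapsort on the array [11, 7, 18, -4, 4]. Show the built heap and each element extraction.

Build heap: [18, 7, 11, -4, 4]
Extract 18: [11, 7, 4, -4, 18]
Extract 11: [7, -4, 4, 11, 18]
Extract 7: [4, -4, 7, 11, 18]
Extract 4: [-4, 4, 7, 11, 18]


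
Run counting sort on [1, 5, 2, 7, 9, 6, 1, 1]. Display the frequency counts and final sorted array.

Count array: [0, 3, 1, 0, 0, 1, 1, 1, 0, 1]
(count[i] = number of elements equal to i)
Cumulative count: [0, 3, 4, 4, 4, 5, 6, 7, 7, 8]
Sorted: [1, 1, 1, 2, 5, 6, 7, 9]


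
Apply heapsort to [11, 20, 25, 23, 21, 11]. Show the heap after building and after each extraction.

Build heap: [25, 23, 11, 20, 21, 11]
Extract 25: [23, 21, 11, 20, 11, 25]
Extract 23: [21, 20, 11, 11, 23, 25]
Extract 21: [20, 11, 11, 21, 23, 25]
Extract 20: [11, 11, 20, 21, 23, 25]
Extract 11: [11, 11, 20, 21, 23, 25]


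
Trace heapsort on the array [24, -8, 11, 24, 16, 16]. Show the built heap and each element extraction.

Build heap: [24, 24, 16, -8, 16, 11]
Extract 24: [24, 16, 16, -8, 11, 24]
Extract 24: [16, 11, 16, -8, 24, 24]
Extract 16: [16, 11, -8, 16, 24, 24]
Extract 16: [11, -8, 16, 16, 24, 24]
Extract 11: [-8, 11, 16, 16, 24, 24]


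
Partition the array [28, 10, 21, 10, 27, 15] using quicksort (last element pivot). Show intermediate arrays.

Partition 1: pivot=15 at index 2 -> [10, 10, 15, 28, 27, 21]
Partition 2: pivot=10 at index 1 -> [10, 10, 15, 28, 27, 21]
Partition 3: pivot=21 at index 3 -> [10, 10, 15, 21, 27, 28]
Partition 4: pivot=28 at index 5 -> [10, 10, 15, 21, 27, 28]


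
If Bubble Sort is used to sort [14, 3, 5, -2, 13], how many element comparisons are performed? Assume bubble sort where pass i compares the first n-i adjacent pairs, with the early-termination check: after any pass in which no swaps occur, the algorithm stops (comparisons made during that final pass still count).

Pass 1: compare adjacent pairs (0,1)..(3,4) = 4 comparison(s), 4 swap(s) -> [3, 5, -2, 13, 14]
Pass 2: compare adjacent pairs (0,1)..(2,3) = 3 comparison(s), 1 swap(s) -> [3, -2, 5, 13, 14]
Pass 3: compare adjacent pairs (0,1)..(1,2) = 2 comparison(s), 1 swap(s) -> [-2, 3, 5, 13, 14]
Pass 4: compare adjacent pairs (0,1)..(0,1) = 1 comparison(s), 0 swap(s) -> [-2, 3, 5, 13, 14]
No swaps in this pass, so bubble sort stops here.
Total comparisons: 4 + 3 + 2 + 1 = 10


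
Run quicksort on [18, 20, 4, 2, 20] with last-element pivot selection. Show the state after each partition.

Partition 1: pivot=20 at index 4 -> [18, 20, 4, 2, 20]
Partition 2: pivot=2 at index 0 -> [2, 20, 4, 18, 20]
Partition 3: pivot=18 at index 2 -> [2, 4, 18, 20, 20]


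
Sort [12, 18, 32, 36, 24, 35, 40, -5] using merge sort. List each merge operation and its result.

Divide and conquer:
  Merge [12] + [18] -> [12, 18]
  Merge [32] + [36] -> [32, 36]
  Merge [12, 18] + [32, 36] -> [12, 18, 32, 36]
  Merge [24] + [35] -> [24, 35]
  Merge [40] + [-5] -> [-5, 40]
  Merge [24, 35] + [-5, 40] -> [-5, 24, 35, 40]
  Merge [12, 18, 32, 36] + [-5, 24, 35, 40] -> [-5, 12, 18, 24, 32, 35, 36, 40]


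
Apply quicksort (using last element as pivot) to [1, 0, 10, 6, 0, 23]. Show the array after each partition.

Partition 1: pivot=23 at index 5 -> [1, 0, 10, 6, 0, 23]
Partition 2: pivot=0 at index 1 -> [0, 0, 10, 6, 1, 23]
Partition 3: pivot=1 at index 2 -> [0, 0, 1, 6, 10, 23]
Partition 4: pivot=10 at index 4 -> [0, 0, 1, 6, 10, 23]


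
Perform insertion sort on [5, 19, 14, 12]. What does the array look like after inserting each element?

First element 5 is already 'sorted'
Insert 19: shifted 0 elements -> [5, 19, 14, 12]
Insert 14: shifted 1 elements -> [5, 14, 19, 12]
Insert 12: shifted 2 elements -> [5, 12, 14, 19]


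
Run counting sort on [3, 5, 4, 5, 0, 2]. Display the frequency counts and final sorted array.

Count array: [1, 0, 1, 1, 1, 2]
(count[i] = number of elements equal to i)
Cumulative count: [1, 1, 2, 3, 4, 6]
Sorted: [0, 2, 3, 4, 5, 5]


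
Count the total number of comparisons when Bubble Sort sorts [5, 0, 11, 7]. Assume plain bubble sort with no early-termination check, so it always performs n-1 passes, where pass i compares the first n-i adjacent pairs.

Pass 1: compare adjacent pairs (0,1)..(2,3) = 3 comparison(s), 2 swap(s) -> [0, 5, 7, 11]
Pass 2: compare adjacent pairs (0,1)..(1,2) = 2 comparison(s), 0 swap(s) -> [0, 5, 7, 11]
Pass 3: compare adjacent pairs (0,1)..(0,1) = 1 comparison(s), 0 swap(s) -> [0, 5, 7, 11]
Total comparisons: 3 + 2 + 1 = 6


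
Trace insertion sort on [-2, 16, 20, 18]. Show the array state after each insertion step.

First element -2 is already 'sorted'
Insert 16: shifted 0 elements -> [-2, 16, 20, 18]
Insert 20: shifted 0 elements -> [-2, 16, 20, 18]
Insert 18: shifted 1 elements -> [-2, 16, 18, 20]


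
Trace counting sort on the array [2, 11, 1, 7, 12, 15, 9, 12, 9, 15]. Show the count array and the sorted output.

Count array: [0, 1, 1, 0, 0, 0, 0, 1, 0, 2, 0, 1, 2, 0, 0, 2]
(count[i] = number of elements equal to i)
Cumulative count: [0, 1, 2, 2, 2, 2, 2, 3, 3, 5, 5, 6, 8, 8, 8, 10]
Sorted: [1, 2, 7, 9, 9, 11, 12, 12, 15, 15]


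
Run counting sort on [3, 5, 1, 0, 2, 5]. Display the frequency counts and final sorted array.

Count array: [1, 1, 1, 1, 0, 2]
(count[i] = number of elements equal to i)
Cumulative count: [1, 2, 3, 4, 4, 6]
Sorted: [0, 1, 2, 3, 5, 5]


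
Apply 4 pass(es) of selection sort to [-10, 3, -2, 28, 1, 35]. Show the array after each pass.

Pass 1: Select minimum -10 at index 0, swap -> [-10, 3, -2, 28, 1, 35]
Pass 2: Select minimum -2 at index 2, swap -> [-10, -2, 3, 28, 1, 35]
Pass 3: Select minimum 1 at index 4, swap -> [-10, -2, 1, 28, 3, 35]
Pass 4: Select minimum 3 at index 4, swap -> [-10, -2, 1, 3, 28, 35]


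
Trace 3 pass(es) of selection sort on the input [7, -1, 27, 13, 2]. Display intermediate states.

Pass 1: Select minimum -1 at index 1, swap -> [-1, 7, 27, 13, 2]
Pass 2: Select minimum 2 at index 4, swap -> [-1, 2, 27, 13, 7]
Pass 3: Select minimum 7 at index 4, swap -> [-1, 2, 7, 13, 27]


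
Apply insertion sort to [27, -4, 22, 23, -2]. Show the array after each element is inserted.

First element 27 is already 'sorted'
Insert -4: shifted 1 elements -> [-4, 27, 22, 23, -2]
Insert 22: shifted 1 elements -> [-4, 22, 27, 23, -2]
Insert 23: shifted 1 elements -> [-4, 22, 23, 27, -2]
Insert -2: shifted 3 elements -> [-4, -2, 22, 23, 27]


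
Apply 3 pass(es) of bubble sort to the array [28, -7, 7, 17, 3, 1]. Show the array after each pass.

After pass 1: [-7, 7, 17, 3, 1, 28] (5 swaps)
After pass 2: [-7, 7, 3, 1, 17, 28] (2 swaps)
After pass 3: [-7, 3, 1, 7, 17, 28] (2 swaps)
Total swaps: 9


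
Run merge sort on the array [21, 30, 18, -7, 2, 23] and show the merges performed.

Divide and conquer:
  Merge [30] + [18] -> [18, 30]
  Merge [21] + [18, 30] -> [18, 21, 30]
  Merge [2] + [23] -> [2, 23]
  Merge [-7] + [2, 23] -> [-7, 2, 23]
  Merge [18, 21, 30] + [-7, 2, 23] -> [-7, 2, 18, 21, 23, 30]


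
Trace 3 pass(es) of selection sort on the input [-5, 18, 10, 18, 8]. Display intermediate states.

Pass 1: Select minimum -5 at index 0, swap -> [-5, 18, 10, 18, 8]
Pass 2: Select minimum 8 at index 4, swap -> [-5, 8, 10, 18, 18]
Pass 3: Select minimum 10 at index 2, swap -> [-5, 8, 10, 18, 18]


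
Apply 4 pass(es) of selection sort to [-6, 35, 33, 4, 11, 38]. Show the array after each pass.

Pass 1: Select minimum -6 at index 0, swap -> [-6, 35, 33, 4, 11, 38]
Pass 2: Select minimum 4 at index 3, swap -> [-6, 4, 33, 35, 11, 38]
Pass 3: Select minimum 11 at index 4, swap -> [-6, 4, 11, 35, 33, 38]
Pass 4: Select minimum 33 at index 4, swap -> [-6, 4, 11, 33, 35, 38]


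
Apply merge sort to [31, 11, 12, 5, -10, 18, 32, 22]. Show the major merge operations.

Divide and conquer:
  Merge [31] + [11] -> [11, 31]
  Merge [12] + [5] -> [5, 12]
  Merge [11, 31] + [5, 12] -> [5, 11, 12, 31]
  Merge [-10] + [18] -> [-10, 18]
  Merge [32] + [22] -> [22, 32]
  Merge [-10, 18] + [22, 32] -> [-10, 18, 22, 32]
  Merge [5, 11, 12, 31] + [-10, 18, 22, 32] -> [-10, 5, 11, 12, 18, 22, 31, 32]


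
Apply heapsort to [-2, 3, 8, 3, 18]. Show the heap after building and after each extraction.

Build heap: [18, 3, 8, -2, 3]
Extract 18: [8, 3, 3, -2, 18]
Extract 8: [3, -2, 3, 8, 18]
Extract 3: [3, -2, 3, 8, 18]
Extract 3: [-2, 3, 3, 8, 18]


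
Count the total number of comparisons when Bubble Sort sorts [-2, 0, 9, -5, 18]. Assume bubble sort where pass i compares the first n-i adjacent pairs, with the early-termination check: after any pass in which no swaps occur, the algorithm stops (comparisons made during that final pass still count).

Pass 1: compare adjacent pairs (0,1)..(3,4) = 4 comparison(s), 1 swap(s) -> [-2, 0, -5, 9, 18]
Pass 2: compare adjacent pairs (0,1)..(2,3) = 3 comparison(s), 1 swap(s) -> [-2, -5, 0, 9, 18]
Pass 3: compare adjacent pairs (0,1)..(1,2) = 2 comparison(s), 1 swap(s) -> [-5, -2, 0, 9, 18]
Pass 4: compare adjacent pairs (0,1)..(0,1) = 1 comparison(s), 0 swap(s) -> [-5, -2, 0, 9, 18]
No swaps in this pass, so bubble sort stops here.
Total comparisons: 4 + 3 + 2 + 1 = 10


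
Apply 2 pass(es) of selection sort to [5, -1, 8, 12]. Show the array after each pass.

Pass 1: Select minimum -1 at index 1, swap -> [-1, 5, 8, 12]
Pass 2: Select minimum 5 at index 1, swap -> [-1, 5, 8, 12]


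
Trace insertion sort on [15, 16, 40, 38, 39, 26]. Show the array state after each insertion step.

First element 15 is already 'sorted'
Insert 16: shifted 0 elements -> [15, 16, 40, 38, 39, 26]
Insert 40: shifted 0 elements -> [15, 16, 40, 38, 39, 26]
Insert 38: shifted 1 elements -> [15, 16, 38, 40, 39, 26]
Insert 39: shifted 1 elements -> [15, 16, 38, 39, 40, 26]
Insert 26: shifted 3 elements -> [15, 16, 26, 38, 39, 40]


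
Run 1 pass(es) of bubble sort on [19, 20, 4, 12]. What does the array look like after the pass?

After pass 1: [19, 4, 12, 20] (2 swaps)
Total swaps: 2


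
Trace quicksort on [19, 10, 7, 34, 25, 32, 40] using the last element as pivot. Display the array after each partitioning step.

Partition 1: pivot=40 at index 6 -> [19, 10, 7, 34, 25, 32, 40]
Partition 2: pivot=32 at index 4 -> [19, 10, 7, 25, 32, 34, 40]
Partition 3: pivot=25 at index 3 -> [19, 10, 7, 25, 32, 34, 40]
Partition 4: pivot=7 at index 0 -> [7, 10, 19, 25, 32, 34, 40]
Partition 5: pivot=19 at index 2 -> [7, 10, 19, 25, 32, 34, 40]


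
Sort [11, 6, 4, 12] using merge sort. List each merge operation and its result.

Divide and conquer:
  Merge [11] + [6] -> [6, 11]
  Merge [4] + [12] -> [4, 12]
  Merge [6, 11] + [4, 12] -> [4, 6, 11, 12]


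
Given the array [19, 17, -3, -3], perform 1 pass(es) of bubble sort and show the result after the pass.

After pass 1: [17, -3, -3, 19] (3 swaps)
Total swaps: 3


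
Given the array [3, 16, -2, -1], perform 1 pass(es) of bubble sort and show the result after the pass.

After pass 1: [3, -2, -1, 16] (2 swaps)
Total swaps: 2


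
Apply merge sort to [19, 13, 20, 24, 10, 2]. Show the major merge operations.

Divide and conquer:
  Merge [13] + [20] -> [13, 20]
  Merge [19] + [13, 20] -> [13, 19, 20]
  Merge [10] + [2] -> [2, 10]
  Merge [24] + [2, 10] -> [2, 10, 24]
  Merge [13, 19, 20] + [2, 10, 24] -> [2, 10, 13, 19, 20, 24]


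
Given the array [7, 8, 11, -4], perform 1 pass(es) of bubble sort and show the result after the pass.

After pass 1: [7, 8, -4, 11] (1 swaps)
Total swaps: 1


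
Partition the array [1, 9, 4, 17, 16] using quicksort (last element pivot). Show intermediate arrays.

Partition 1: pivot=16 at index 3 -> [1, 9, 4, 16, 17]
Partition 2: pivot=4 at index 1 -> [1, 4, 9, 16, 17]


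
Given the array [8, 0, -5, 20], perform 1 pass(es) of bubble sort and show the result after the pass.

After pass 1: [0, -5, 8, 20] (2 swaps)
Total swaps: 2


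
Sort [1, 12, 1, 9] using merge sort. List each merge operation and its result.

Divide and conquer:
  Merge [1] + [12] -> [1, 12]
  Merge [1] + [9] -> [1, 9]
  Merge [1, 12] + [1, 9] -> [1, 1, 9, 12]


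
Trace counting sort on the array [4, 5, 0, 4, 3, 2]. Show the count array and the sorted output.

Count array: [1, 0, 1, 1, 2, 1]
(count[i] = number of elements equal to i)
Cumulative count: [1, 1, 2, 3, 5, 6]
Sorted: [0, 2, 3, 4, 4, 5]


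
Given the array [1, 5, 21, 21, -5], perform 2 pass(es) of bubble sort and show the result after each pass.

After pass 1: [1, 5, 21, -5, 21] (1 swaps)
After pass 2: [1, 5, -5, 21, 21] (1 swaps)
Total swaps: 2


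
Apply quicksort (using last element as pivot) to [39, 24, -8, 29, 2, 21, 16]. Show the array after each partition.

Partition 1: pivot=16 at index 2 -> [-8, 2, 16, 29, 24, 21, 39]
Partition 2: pivot=2 at index 1 -> [-8, 2, 16, 29, 24, 21, 39]
Partition 3: pivot=39 at index 6 -> [-8, 2, 16, 29, 24, 21, 39]
Partition 4: pivot=21 at index 3 -> [-8, 2, 16, 21, 24, 29, 39]
Partition 5: pivot=29 at index 5 -> [-8, 2, 16, 21, 24, 29, 39]


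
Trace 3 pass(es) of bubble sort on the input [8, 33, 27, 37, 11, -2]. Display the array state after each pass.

After pass 1: [8, 27, 33, 11, -2, 37] (3 swaps)
After pass 2: [8, 27, 11, -2, 33, 37] (2 swaps)
After pass 3: [8, 11, -2, 27, 33, 37] (2 swaps)
Total swaps: 7


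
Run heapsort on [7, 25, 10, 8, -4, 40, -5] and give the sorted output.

Build heap: [40, 25, 10, 8, -4, 7, -5]
Extract 40: [25, 8, 10, -5, -4, 7, 40]
Extract 25: [10, 8, 7, -5, -4, 25, 40]
Extract 10: [8, -4, 7, -5, 10, 25, 40]
Extract 8: [7, -4, -5, 8, 10, 25, 40]
Extract 7: [-4, -5, 7, 8, 10, 25, 40]
Extract -4: [-5, -4, 7, 8, 10, 25, 40]


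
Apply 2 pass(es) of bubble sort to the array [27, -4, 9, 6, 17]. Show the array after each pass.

After pass 1: [-4, 9, 6, 17, 27] (4 swaps)
After pass 2: [-4, 6, 9, 17, 27] (1 swaps)
Total swaps: 5


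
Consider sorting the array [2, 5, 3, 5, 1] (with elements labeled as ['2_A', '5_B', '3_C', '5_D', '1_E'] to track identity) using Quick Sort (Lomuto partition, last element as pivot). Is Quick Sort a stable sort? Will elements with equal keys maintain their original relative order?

Trace Quick Sort on the labeled array (the key is the number; the letter only tracks identity):
  Partition indices 0..4 around pivot 1_E -> [1_E, 5_B, 3_C, 5_D, 2_A]
  Partition indices 1..4 around pivot 2_A -> [1_E, 2_A, 3_C, 5_D, 5_B]
  Partition indices 2..4 around pivot 5_B -> [1_E, 2_A, 3_C, 5_D, 5_B]
  Partition indices 2..3 around pivot 5_D -> [1_E, 2_A, 3_C, 5_D, 5_B]
Final order: [1_E, 2_A, 3_C, 5_D, 5_B]
Equal keys:
  value 5: originally 5_B, 5_D; after sorting 5_D, 5_B -> order changed
Equal keys were reordered, so Quick Sort is not stable: partition swaps elements across long distances and can reorder equal keys. (One such input is enough; an unstable sort may happen to preserve order on other inputs, but it gives no guarantee.)
Answer: Not stable


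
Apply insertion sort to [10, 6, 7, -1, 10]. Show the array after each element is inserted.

First element 10 is already 'sorted'
Insert 6: shifted 1 elements -> [6, 10, 7, -1, 10]
Insert 7: shifted 1 elements -> [6, 7, 10, -1, 10]
Insert -1: shifted 3 elements -> [-1, 6, 7, 10, 10]
Insert 10: shifted 0 elements -> [-1, 6, 7, 10, 10]


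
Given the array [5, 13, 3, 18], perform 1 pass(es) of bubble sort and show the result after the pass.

After pass 1: [5, 3, 13, 18] (1 swaps)
Total swaps: 1


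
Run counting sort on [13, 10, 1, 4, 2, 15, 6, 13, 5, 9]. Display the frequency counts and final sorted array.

Count array: [0, 1, 1, 0, 1, 1, 1, 0, 0, 1, 1, 0, 0, 2, 0, 1]
(count[i] = number of elements equal to i)
Cumulative count: [0, 1, 2, 2, 3, 4, 5, 5, 5, 6, 7, 7, 7, 9, 9, 10]
Sorted: [1, 2, 4, 5, 6, 9, 10, 13, 13, 15]


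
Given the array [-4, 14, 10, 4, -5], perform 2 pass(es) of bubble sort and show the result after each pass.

After pass 1: [-4, 10, 4, -5, 14] (3 swaps)
After pass 2: [-4, 4, -5, 10, 14] (2 swaps)
Total swaps: 5


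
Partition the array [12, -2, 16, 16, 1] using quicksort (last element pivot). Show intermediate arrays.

Partition 1: pivot=1 at index 1 -> [-2, 1, 16, 16, 12]
Partition 2: pivot=12 at index 2 -> [-2, 1, 12, 16, 16]
Partition 3: pivot=16 at index 4 -> [-2, 1, 12, 16, 16]


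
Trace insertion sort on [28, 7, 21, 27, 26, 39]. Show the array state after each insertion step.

First element 28 is already 'sorted'
Insert 7: shifted 1 elements -> [7, 28, 21, 27, 26, 39]
Insert 21: shifted 1 elements -> [7, 21, 28, 27, 26, 39]
Insert 27: shifted 1 elements -> [7, 21, 27, 28, 26, 39]
Insert 26: shifted 2 elements -> [7, 21, 26, 27, 28, 39]
Insert 39: shifted 0 elements -> [7, 21, 26, 27, 28, 39]


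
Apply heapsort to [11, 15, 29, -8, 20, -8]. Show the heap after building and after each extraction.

Build heap: [29, 20, 11, -8, 15, -8]
Extract 29: [20, 15, 11, -8, -8, 29]
Extract 20: [15, -8, 11, -8, 20, 29]
Extract 15: [11, -8, -8, 15, 20, 29]
Extract 11: [-8, -8, 11, 15, 20, 29]
Extract -8: [-8, -8, 11, 15, 20, 29]


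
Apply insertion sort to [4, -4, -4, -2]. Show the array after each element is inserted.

First element 4 is already 'sorted'
Insert -4: shifted 1 elements -> [-4, 4, -4, -2]
Insert -4: shifted 1 elements -> [-4, -4, 4, -2]
Insert -2: shifted 1 elements -> [-4, -4, -2, 4]


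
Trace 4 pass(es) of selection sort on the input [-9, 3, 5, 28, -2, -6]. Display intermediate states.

Pass 1: Select minimum -9 at index 0, swap -> [-9, 3, 5, 28, -2, -6]
Pass 2: Select minimum -6 at index 5, swap -> [-9, -6, 5, 28, -2, 3]
Pass 3: Select minimum -2 at index 4, swap -> [-9, -6, -2, 28, 5, 3]
Pass 4: Select minimum 3 at index 5, swap -> [-9, -6, -2, 3, 5, 28]


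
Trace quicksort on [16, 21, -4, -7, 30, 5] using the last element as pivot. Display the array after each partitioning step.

Partition 1: pivot=5 at index 2 -> [-4, -7, 5, 21, 30, 16]
Partition 2: pivot=-7 at index 0 -> [-7, -4, 5, 21, 30, 16]
Partition 3: pivot=16 at index 3 -> [-7, -4, 5, 16, 30, 21]
Partition 4: pivot=21 at index 4 -> [-7, -4, 5, 16, 21, 30]


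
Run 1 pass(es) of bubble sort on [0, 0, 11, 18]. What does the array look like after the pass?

After pass 1: [0, 0, 11, 18] (0 swaps)
Total swaps: 0


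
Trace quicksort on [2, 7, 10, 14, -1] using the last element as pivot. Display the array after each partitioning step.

Partition 1: pivot=-1 at index 0 -> [-1, 7, 10, 14, 2]
Partition 2: pivot=2 at index 1 -> [-1, 2, 10, 14, 7]
Partition 3: pivot=7 at index 2 -> [-1, 2, 7, 14, 10]
Partition 4: pivot=10 at index 3 -> [-1, 2, 7, 10, 14]


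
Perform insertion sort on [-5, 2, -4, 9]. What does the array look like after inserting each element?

First element -5 is already 'sorted'
Insert 2: shifted 0 elements -> [-5, 2, -4, 9]
Insert -4: shifted 1 elements -> [-5, -4, 2, 9]
Insert 9: shifted 0 elements -> [-5, -4, 2, 9]


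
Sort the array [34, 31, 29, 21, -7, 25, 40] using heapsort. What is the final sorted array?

Build heap: [40, 31, 34, 21, -7, 25, 29]
Extract 40: [34, 31, 29, 21, -7, 25, 40]
Extract 34: [31, 25, 29, 21, -7, 34, 40]
Extract 31: [29, 25, -7, 21, 31, 34, 40]
Extract 29: [25, 21, -7, 29, 31, 34, 40]
Extract 25: [21, -7, 25, 29, 31, 34, 40]
Extract 21: [-7, 21, 25, 29, 31, 34, 40]


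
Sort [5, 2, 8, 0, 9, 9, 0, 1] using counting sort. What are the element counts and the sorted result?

Count array: [2, 1, 1, 0, 0, 1, 0, 0, 1, 2]
(count[i] = number of elements equal to i)
Cumulative count: [2, 3, 4, 4, 4, 5, 5, 5, 6, 8]
Sorted: [0, 0, 1, 2, 5, 8, 9, 9]


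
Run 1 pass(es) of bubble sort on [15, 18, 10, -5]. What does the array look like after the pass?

After pass 1: [15, 10, -5, 18] (2 swaps)
Total swaps: 2


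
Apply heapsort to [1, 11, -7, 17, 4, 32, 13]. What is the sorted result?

Build heap: [32, 17, 13, 11, 4, -7, 1]
Extract 32: [17, 11, 13, 1, 4, -7, 32]
Extract 17: [13, 11, -7, 1, 4, 17, 32]
Extract 13: [11, 4, -7, 1, 13, 17, 32]
Extract 11: [4, 1, -7, 11, 13, 17, 32]
Extract 4: [1, -7, 4, 11, 13, 17, 32]
Extract 1: [-7, 1, 4, 11, 13, 17, 32]


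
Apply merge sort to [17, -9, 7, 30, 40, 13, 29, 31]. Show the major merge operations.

Divide and conquer:
  Merge [17] + [-9] -> [-9, 17]
  Merge [7] + [30] -> [7, 30]
  Merge [-9, 17] + [7, 30] -> [-9, 7, 17, 30]
  Merge [40] + [13] -> [13, 40]
  Merge [29] + [31] -> [29, 31]
  Merge [13, 40] + [29, 31] -> [13, 29, 31, 40]
  Merge [-9, 7, 17, 30] + [13, 29, 31, 40] -> [-9, 7, 13, 17, 29, 30, 31, 40]


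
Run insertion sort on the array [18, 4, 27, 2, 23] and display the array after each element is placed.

First element 18 is already 'sorted'
Insert 4: shifted 1 elements -> [4, 18, 27, 2, 23]
Insert 27: shifted 0 elements -> [4, 18, 27, 2, 23]
Insert 2: shifted 3 elements -> [2, 4, 18, 27, 23]
Insert 23: shifted 1 elements -> [2, 4, 18, 23, 27]


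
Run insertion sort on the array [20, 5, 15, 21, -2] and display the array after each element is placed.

First element 20 is already 'sorted'
Insert 5: shifted 1 elements -> [5, 20, 15, 21, -2]
Insert 15: shifted 1 elements -> [5, 15, 20, 21, -2]
Insert 21: shifted 0 elements -> [5, 15, 20, 21, -2]
Insert -2: shifted 4 elements -> [-2, 5, 15, 20, 21]


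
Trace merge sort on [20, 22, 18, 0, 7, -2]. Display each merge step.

Divide and conquer:
  Merge [22] + [18] -> [18, 22]
  Merge [20] + [18, 22] -> [18, 20, 22]
  Merge [7] + [-2] -> [-2, 7]
  Merge [0] + [-2, 7] -> [-2, 0, 7]
  Merge [18, 20, 22] + [-2, 0, 7] -> [-2, 0, 7, 18, 20, 22]


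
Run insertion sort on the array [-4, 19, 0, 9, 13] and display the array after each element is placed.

First element -4 is already 'sorted'
Insert 19: shifted 0 elements -> [-4, 19, 0, 9, 13]
Insert 0: shifted 1 elements -> [-4, 0, 19, 9, 13]
Insert 9: shifted 1 elements -> [-4, 0, 9, 19, 13]
Insert 13: shifted 1 elements -> [-4, 0, 9, 13, 19]


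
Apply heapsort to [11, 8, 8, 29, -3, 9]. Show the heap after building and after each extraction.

Build heap: [29, 11, 9, 8, -3, 8]
Extract 29: [11, 8, 9, 8, -3, 29]
Extract 11: [9, 8, -3, 8, 11, 29]
Extract 9: [8, 8, -3, 9, 11, 29]
Extract 8: [8, -3, 8, 9, 11, 29]
Extract 8: [-3, 8, 8, 9, 11, 29]


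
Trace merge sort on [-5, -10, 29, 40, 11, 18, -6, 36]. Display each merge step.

Divide and conquer:
  Merge [-5] + [-10] -> [-10, -5]
  Merge [29] + [40] -> [29, 40]
  Merge [-10, -5] + [29, 40] -> [-10, -5, 29, 40]
  Merge [11] + [18] -> [11, 18]
  Merge [-6] + [36] -> [-6, 36]
  Merge [11, 18] + [-6, 36] -> [-6, 11, 18, 36]
  Merge [-10, -5, 29, 40] + [-6, 11, 18, 36] -> [-10, -6, -5, 11, 18, 29, 36, 40]


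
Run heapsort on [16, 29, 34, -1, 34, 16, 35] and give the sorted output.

Build heap: [35, 34, 34, -1, 29, 16, 16]
Extract 35: [34, 29, 34, -1, 16, 16, 35]
Extract 34: [34, 29, 16, -1, 16, 34, 35]
Extract 34: [29, 16, 16, -1, 34, 34, 35]
Extract 29: [16, -1, 16, 29, 34, 34, 35]
Extract 16: [16, -1, 16, 29, 34, 34, 35]
Extract 16: [-1, 16, 16, 29, 34, 34, 35]


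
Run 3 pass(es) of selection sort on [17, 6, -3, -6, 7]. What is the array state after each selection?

Pass 1: Select minimum -6 at index 3, swap -> [-6, 6, -3, 17, 7]
Pass 2: Select minimum -3 at index 2, swap -> [-6, -3, 6, 17, 7]
Pass 3: Select minimum 6 at index 2, swap -> [-6, -3, 6, 17, 7]


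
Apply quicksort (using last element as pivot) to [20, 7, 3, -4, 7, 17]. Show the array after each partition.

Partition 1: pivot=17 at index 4 -> [7, 3, -4, 7, 17, 20]
Partition 2: pivot=7 at index 3 -> [7, 3, -4, 7, 17, 20]
Partition 3: pivot=-4 at index 0 -> [-4, 3, 7, 7, 17, 20]
Partition 4: pivot=7 at index 2 -> [-4, 3, 7, 7, 17, 20]


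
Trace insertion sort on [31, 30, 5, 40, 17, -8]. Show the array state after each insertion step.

First element 31 is already 'sorted'
Insert 30: shifted 1 elements -> [30, 31, 5, 40, 17, -8]
Insert 5: shifted 2 elements -> [5, 30, 31, 40, 17, -8]
Insert 40: shifted 0 elements -> [5, 30, 31, 40, 17, -8]
Insert 17: shifted 3 elements -> [5, 17, 30, 31, 40, -8]
Insert -8: shifted 5 elements -> [-8, 5, 17, 30, 31, 40]


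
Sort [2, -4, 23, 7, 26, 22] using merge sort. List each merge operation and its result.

Divide and conquer:
  Merge [-4] + [23] -> [-4, 23]
  Merge [2] + [-4, 23] -> [-4, 2, 23]
  Merge [26] + [22] -> [22, 26]
  Merge [7] + [22, 26] -> [7, 22, 26]
  Merge [-4, 2, 23] + [7, 22, 26] -> [-4, 2, 7, 22, 23, 26]


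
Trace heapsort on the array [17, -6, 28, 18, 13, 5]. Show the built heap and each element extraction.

Build heap: [28, 18, 17, -6, 13, 5]
Extract 28: [18, 13, 17, -6, 5, 28]
Extract 18: [17, 13, 5, -6, 18, 28]
Extract 17: [13, -6, 5, 17, 18, 28]
Extract 13: [5, -6, 13, 17, 18, 28]
Extract 5: [-6, 5, 13, 17, 18, 28]


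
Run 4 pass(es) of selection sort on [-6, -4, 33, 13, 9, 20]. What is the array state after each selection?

Pass 1: Select minimum -6 at index 0, swap -> [-6, -4, 33, 13, 9, 20]
Pass 2: Select minimum -4 at index 1, swap -> [-6, -4, 33, 13, 9, 20]
Pass 3: Select minimum 9 at index 4, swap -> [-6, -4, 9, 13, 33, 20]
Pass 4: Select minimum 13 at index 3, swap -> [-6, -4, 9, 13, 33, 20]


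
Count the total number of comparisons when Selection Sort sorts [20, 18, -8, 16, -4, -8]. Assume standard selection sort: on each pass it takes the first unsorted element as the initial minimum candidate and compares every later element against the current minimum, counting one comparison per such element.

Pass 1: scan indices 1..5 for the minimum = 5 comparison(s); min is -8, place at index 0 -> [-8, 18, 20, 16, -4, -8]
Pass 2: scan indices 2..5 for the minimum = 4 comparison(s); min is -8, place at index 1 -> [-8, -8, 20, 16, -4, 18]
Pass 3: scan indices 3..5 for the minimum = 3 comparison(s); min is -4, place at index 2 -> [-8, -8, -4, 16, 20, 18]
Pass 4: scan indices 4..5 for the minimum = 2 comparison(s); min is 16, place at index 3 -> [-8, -8, -4, 16, 20, 18]
Pass 5: scan indices 5..5 for the minimum = 1 comparison(s); min is 18, place at index 4 -> [-8, -8, -4, 16, 18, 20]
Selection sort always scans the whole unsorted suffix, so the count is (n-1) + (n-2) + ... + 1 = n(n-1)/2 = 6*5/2 = 15 regardless of the input order.
Total comparisons: 5 + 4 + 3 + 2 + 1 = 15


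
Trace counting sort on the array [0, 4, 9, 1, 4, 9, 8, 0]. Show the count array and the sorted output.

Count array: [2, 1, 0, 0, 2, 0, 0, 0, 1, 2]
(count[i] = number of elements equal to i)
Cumulative count: [2, 3, 3, 3, 5, 5, 5, 5, 6, 8]
Sorted: [0, 0, 1, 4, 4, 8, 9, 9]


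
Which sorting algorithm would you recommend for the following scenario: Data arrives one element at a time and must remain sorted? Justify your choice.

Best choice: Insertion sort
Reason: Insertion sort naturally handles online/streaming input by inserting each new element into sorted position


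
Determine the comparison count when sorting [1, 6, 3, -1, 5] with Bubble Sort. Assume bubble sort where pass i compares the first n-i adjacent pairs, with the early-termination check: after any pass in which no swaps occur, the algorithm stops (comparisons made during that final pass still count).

Pass 1: compare adjacent pairs (0,1)..(3,4) = 4 comparison(s), 3 swap(s) -> [1, 3, -1, 5, 6]
Pass 2: compare adjacent pairs (0,1)..(2,3) = 3 comparison(s), 1 swap(s) -> [1, -1, 3, 5, 6]
Pass 3: compare adjacent pairs (0,1)..(1,2) = 2 comparison(s), 1 swap(s) -> [-1, 1, 3, 5, 6]
Pass 4: compare adjacent pairs (0,1)..(0,1) = 1 comparison(s), 0 swap(s) -> [-1, 1, 3, 5, 6]
No swaps in this pass, so bubble sort stops here.
Total comparisons: 4 + 3 + 2 + 1 = 10


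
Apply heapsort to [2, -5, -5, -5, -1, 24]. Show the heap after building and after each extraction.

Build heap: [24, -1, 2, -5, -5, -5]
Extract 24: [2, -1, -5, -5, -5, 24]
Extract 2: [-1, -5, -5, -5, 2, 24]
Extract -1: [-5, -5, -5, -1, 2, 24]
Extract -5: [-5, -5, -5, -1, 2, 24]
Extract -5: [-5, -5, -5, -1, 2, 24]


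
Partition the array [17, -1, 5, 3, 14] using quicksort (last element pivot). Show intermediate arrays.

Partition 1: pivot=14 at index 3 -> [-1, 5, 3, 14, 17]
Partition 2: pivot=3 at index 1 -> [-1, 3, 5, 14, 17]


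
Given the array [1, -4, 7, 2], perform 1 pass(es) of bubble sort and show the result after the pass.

After pass 1: [-4, 1, 2, 7] (2 swaps)
Total swaps: 2


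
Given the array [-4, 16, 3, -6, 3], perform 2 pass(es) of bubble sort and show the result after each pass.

After pass 1: [-4, 3, -6, 3, 16] (3 swaps)
After pass 2: [-4, -6, 3, 3, 16] (1 swaps)
Total swaps: 4


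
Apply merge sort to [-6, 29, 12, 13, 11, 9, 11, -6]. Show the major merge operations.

Divide and conquer:
  Merge [-6] + [29] -> [-6, 29]
  Merge [12] + [13] -> [12, 13]
  Merge [-6, 29] + [12, 13] -> [-6, 12, 13, 29]
  Merge [11] + [9] -> [9, 11]
  Merge [11] + [-6] -> [-6, 11]
  Merge [9, 11] + [-6, 11] -> [-6, 9, 11, 11]
  Merge [-6, 12, 13, 29] + [-6, 9, 11, 11] -> [-6, -6, 9, 11, 11, 12, 13, 29]


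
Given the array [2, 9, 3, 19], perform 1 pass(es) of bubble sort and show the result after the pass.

After pass 1: [2, 3, 9, 19] (1 swaps)
Total swaps: 1


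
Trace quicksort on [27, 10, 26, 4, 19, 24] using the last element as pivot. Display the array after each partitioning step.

Partition 1: pivot=24 at index 3 -> [10, 4, 19, 24, 26, 27]
Partition 2: pivot=19 at index 2 -> [10, 4, 19, 24, 26, 27]
Partition 3: pivot=4 at index 0 -> [4, 10, 19, 24, 26, 27]
Partition 4: pivot=27 at index 5 -> [4, 10, 19, 24, 26, 27]


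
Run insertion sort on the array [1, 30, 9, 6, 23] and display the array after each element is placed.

First element 1 is already 'sorted'
Insert 30: shifted 0 elements -> [1, 30, 9, 6, 23]
Insert 9: shifted 1 elements -> [1, 9, 30, 6, 23]
Insert 6: shifted 2 elements -> [1, 6, 9, 30, 23]
Insert 23: shifted 1 elements -> [1, 6, 9, 23, 30]


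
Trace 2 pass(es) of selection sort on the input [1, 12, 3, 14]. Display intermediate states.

Pass 1: Select minimum 1 at index 0, swap -> [1, 12, 3, 14]
Pass 2: Select minimum 3 at index 2, swap -> [1, 3, 12, 14]


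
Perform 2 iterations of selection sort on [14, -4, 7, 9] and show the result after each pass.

Pass 1: Select minimum -4 at index 1, swap -> [-4, 14, 7, 9]
Pass 2: Select minimum 7 at index 2, swap -> [-4, 7, 14, 9]


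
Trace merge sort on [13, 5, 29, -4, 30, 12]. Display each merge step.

Divide and conquer:
  Merge [5] + [29] -> [5, 29]
  Merge [13] + [5, 29] -> [5, 13, 29]
  Merge [30] + [12] -> [12, 30]
  Merge [-4] + [12, 30] -> [-4, 12, 30]
  Merge [5, 13, 29] + [-4, 12, 30] -> [-4, 5, 12, 13, 29, 30]


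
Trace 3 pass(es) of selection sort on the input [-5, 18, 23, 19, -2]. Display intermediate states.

Pass 1: Select minimum -5 at index 0, swap -> [-5, 18, 23, 19, -2]
Pass 2: Select minimum -2 at index 4, swap -> [-5, -2, 23, 19, 18]
Pass 3: Select minimum 18 at index 4, swap -> [-5, -2, 18, 19, 23]


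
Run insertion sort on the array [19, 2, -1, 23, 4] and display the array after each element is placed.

First element 19 is already 'sorted'
Insert 2: shifted 1 elements -> [2, 19, -1, 23, 4]
Insert -1: shifted 2 elements -> [-1, 2, 19, 23, 4]
Insert 23: shifted 0 elements -> [-1, 2, 19, 23, 4]
Insert 4: shifted 2 elements -> [-1, 2, 4, 19, 23]


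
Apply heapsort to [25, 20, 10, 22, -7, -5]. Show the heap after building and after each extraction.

Build heap: [25, 22, 10, 20, -7, -5]
Extract 25: [22, 20, 10, -5, -7, 25]
Extract 22: [20, -5, 10, -7, 22, 25]
Extract 20: [10, -5, -7, 20, 22, 25]
Extract 10: [-5, -7, 10, 20, 22, 25]
Extract -5: [-7, -5, 10, 20, 22, 25]


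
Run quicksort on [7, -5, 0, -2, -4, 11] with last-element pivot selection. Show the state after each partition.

Partition 1: pivot=11 at index 5 -> [7, -5, 0, -2, -4, 11]
Partition 2: pivot=-4 at index 1 -> [-5, -4, 0, -2, 7, 11]
Partition 3: pivot=7 at index 4 -> [-5, -4, 0, -2, 7, 11]
Partition 4: pivot=-2 at index 2 -> [-5, -4, -2, 0, 7, 11]


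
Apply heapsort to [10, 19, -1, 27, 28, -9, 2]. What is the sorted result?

Build heap: [28, 27, 2, 10, 19, -9, -1]
Extract 28: [27, 19, 2, 10, -1, -9, 28]
Extract 27: [19, 10, 2, -9, -1, 27, 28]
Extract 19: [10, -1, 2, -9, 19, 27, 28]
Extract 10: [2, -1, -9, 10, 19, 27, 28]
Extract 2: [-1, -9, 2, 10, 19, 27, 28]
Extract -1: [-9, -1, 2, 10, 19, 27, 28]


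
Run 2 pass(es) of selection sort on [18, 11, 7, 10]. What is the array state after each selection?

Pass 1: Select minimum 7 at index 2, swap -> [7, 11, 18, 10]
Pass 2: Select minimum 10 at index 3, swap -> [7, 10, 18, 11]
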